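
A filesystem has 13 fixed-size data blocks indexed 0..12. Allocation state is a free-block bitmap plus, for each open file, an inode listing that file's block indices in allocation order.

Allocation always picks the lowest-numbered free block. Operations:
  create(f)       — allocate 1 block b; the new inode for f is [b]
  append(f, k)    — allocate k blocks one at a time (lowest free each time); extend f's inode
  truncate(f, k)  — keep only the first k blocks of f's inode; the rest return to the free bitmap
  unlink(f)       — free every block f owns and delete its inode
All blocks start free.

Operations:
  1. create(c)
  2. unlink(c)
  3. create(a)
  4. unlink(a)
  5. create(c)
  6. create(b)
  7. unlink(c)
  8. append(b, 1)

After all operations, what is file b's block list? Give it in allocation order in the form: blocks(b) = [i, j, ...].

blocks(b) = [1, 0]

  1. create(c)  ⇒  F............  {c→[0]}
  2. unlink(c)  ⇒  .............  {}
  3. create(a)  ⇒  F............  {a→[0]}
  4. unlink(a)  ⇒  .............  {}
  5. create(c)  ⇒  F............  {c→[0]}
  6. create(b)  ⇒  FF...........  {b→[1]; c→[0]}
  7. unlink(c)  ⇒  .F...........  {b→[1]}
  8. append(b, 1)  ⇒  FF...........  {b→[1, 0]}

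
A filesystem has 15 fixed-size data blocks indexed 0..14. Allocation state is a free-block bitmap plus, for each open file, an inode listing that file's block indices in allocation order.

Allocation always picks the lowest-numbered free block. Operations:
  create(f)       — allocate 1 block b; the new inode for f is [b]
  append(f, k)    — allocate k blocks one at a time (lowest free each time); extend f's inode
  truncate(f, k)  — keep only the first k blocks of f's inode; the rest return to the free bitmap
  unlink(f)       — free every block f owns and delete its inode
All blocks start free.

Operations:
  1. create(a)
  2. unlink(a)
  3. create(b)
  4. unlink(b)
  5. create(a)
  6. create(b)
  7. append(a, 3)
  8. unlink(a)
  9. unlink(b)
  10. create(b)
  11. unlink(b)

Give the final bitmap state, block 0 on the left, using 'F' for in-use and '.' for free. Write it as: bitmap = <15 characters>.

create(a): bitmap=F.............. | a=[0]
unlink(a): bitmap=............... | 
create(b): bitmap=F.............. | b=[0]
unlink(b): bitmap=............... | 
create(a): bitmap=F.............. | a=[0]
create(b): bitmap=FF............. | a=[0] b=[1]
append(a, 3): bitmap=FFFFF.......... | a=[0, 2, 3, 4] b=[1]
unlink(a): bitmap=.F............. | b=[1]
unlink(b): bitmap=............... | 
create(b): bitmap=F.............. | b=[0]
unlink(b): bitmap=............... | 

bitmap = ...............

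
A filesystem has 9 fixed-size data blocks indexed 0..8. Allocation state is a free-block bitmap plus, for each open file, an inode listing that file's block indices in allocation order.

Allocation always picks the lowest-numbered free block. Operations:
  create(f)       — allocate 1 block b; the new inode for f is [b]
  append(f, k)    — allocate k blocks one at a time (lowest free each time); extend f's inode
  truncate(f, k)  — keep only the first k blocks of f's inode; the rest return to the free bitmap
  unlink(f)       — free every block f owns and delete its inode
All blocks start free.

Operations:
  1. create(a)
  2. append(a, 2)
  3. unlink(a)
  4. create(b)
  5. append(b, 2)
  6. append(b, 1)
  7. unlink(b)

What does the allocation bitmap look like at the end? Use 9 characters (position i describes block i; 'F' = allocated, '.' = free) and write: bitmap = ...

create(a): bitmap=F........ | a=[0]
append(a, 2): bitmap=FFF...... | a=[0, 1, 2]
unlink(a): bitmap=......... | 
create(b): bitmap=F........ | b=[0]
append(b, 2): bitmap=FFF...... | b=[0, 1, 2]
append(b, 1): bitmap=FFFF..... | b=[0, 1, 2, 3]
unlink(b): bitmap=......... | 

bitmap = .........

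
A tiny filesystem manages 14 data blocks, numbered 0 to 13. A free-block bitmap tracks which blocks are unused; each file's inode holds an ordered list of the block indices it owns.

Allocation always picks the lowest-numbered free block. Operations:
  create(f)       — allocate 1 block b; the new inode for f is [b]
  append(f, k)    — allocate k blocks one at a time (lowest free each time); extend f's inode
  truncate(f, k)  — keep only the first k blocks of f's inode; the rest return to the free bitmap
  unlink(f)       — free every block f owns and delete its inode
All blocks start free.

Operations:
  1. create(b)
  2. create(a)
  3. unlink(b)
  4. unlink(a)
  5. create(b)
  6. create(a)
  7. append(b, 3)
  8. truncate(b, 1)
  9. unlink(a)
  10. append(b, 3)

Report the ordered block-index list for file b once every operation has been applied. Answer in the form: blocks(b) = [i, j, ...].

blocks(b) = [0, 1, 2, 3]

  1. create(b)  ⇒  F.............  {b→[0]}
  2. create(a)  ⇒  FF............  {a→[1]; b→[0]}
  3. unlink(b)  ⇒  .F............  {a→[1]}
  4. unlink(a)  ⇒  ..............  {}
  5. create(b)  ⇒  F.............  {b→[0]}
  6. create(a)  ⇒  FF............  {a→[1]; b→[0]}
  7. append(b, 3)  ⇒  FFFFF.........  {a→[1]; b→[0, 2, 3, 4]}
  8. truncate(b, 1)  ⇒  FF............  {a→[1]; b→[0]}
  9. unlink(a)  ⇒  F.............  {b→[0]}
  10. append(b, 3)  ⇒  FFFF..........  {b→[0, 1, 2, 3]}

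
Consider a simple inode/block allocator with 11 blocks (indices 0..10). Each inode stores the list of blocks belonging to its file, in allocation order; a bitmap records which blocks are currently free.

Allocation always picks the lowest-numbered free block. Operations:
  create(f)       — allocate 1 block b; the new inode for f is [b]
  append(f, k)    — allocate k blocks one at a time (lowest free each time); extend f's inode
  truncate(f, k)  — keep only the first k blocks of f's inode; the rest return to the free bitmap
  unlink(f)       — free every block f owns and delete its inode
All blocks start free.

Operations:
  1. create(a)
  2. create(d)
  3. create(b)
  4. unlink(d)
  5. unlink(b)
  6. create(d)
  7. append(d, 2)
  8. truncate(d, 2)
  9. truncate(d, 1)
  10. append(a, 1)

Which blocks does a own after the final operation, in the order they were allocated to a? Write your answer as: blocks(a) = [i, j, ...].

[1] create(a) — a=0 (map F..........)
[2] create(d) — a=0 d=1 (map FF.........)
[3] create(b) — a=0 b=2 d=1 (map FFF........)
[4] unlink(d) — a=0 b=2 (map F.F........)
[5] unlink(b) — a=0 (map F..........)
[6] create(d) — a=0 d=1 (map FF.........)
[7] append(d, 2) — a=0 d=1,2,3 (map FFFF.......)
[8] truncate(d, 2) — a=0 d=1,2 (map FFF........)
[9] truncate(d, 1) — a=0 d=1 (map FF.........)
[10] append(a, 1) — a=0,2 d=1 (map FFF........)

blocks(a) = [0, 2]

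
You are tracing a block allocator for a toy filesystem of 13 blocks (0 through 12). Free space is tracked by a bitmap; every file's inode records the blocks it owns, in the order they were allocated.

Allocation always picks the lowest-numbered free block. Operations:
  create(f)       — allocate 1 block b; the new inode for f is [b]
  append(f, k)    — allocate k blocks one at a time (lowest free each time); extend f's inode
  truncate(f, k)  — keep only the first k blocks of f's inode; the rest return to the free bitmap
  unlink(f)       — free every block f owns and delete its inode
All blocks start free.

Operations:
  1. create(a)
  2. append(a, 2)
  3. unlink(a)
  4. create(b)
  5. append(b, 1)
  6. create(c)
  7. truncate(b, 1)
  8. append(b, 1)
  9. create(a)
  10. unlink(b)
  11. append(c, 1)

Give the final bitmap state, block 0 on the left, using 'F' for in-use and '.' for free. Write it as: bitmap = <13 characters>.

bitmap = F.FF.........

after create(a) → a:[0]  free=[F............]
after append(a, 2) → a:[0, 1, 2]  free=[FFF..........]
after unlink(a) →   free=[.............]
after create(b) → b:[0]  free=[F............]
after append(b, 1) → b:[0, 1]  free=[FF...........]
after create(c) → b:[0, 1], c:[2]  free=[FFF..........]
after truncate(b, 1) → b:[0], c:[2]  free=[F.F..........]
after append(b, 1) → b:[0, 1], c:[2]  free=[FFF..........]
after create(a) → a:[3], b:[0, 1], c:[2]  free=[FFFF.........]
after unlink(b) → a:[3], c:[2]  free=[..FF.........]
after append(c, 1) → a:[3], c:[2, 0]  free=[F.FF.........]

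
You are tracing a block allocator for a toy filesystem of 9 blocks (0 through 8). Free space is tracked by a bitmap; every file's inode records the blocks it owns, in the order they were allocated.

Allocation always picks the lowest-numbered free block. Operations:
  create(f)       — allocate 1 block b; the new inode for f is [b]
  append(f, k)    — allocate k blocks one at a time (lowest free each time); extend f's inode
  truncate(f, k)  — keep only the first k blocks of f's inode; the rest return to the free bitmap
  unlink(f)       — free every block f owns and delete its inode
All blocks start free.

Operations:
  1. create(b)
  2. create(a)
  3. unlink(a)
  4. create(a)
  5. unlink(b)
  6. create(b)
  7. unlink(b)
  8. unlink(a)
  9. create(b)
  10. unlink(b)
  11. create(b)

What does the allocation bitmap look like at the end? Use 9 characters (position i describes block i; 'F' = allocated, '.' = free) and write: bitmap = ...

after create(b) → b:[0]  free=[F........]
after create(a) → a:[1], b:[0]  free=[FF.......]
after unlink(a) → b:[0]  free=[F........]
after create(a) → a:[1], b:[0]  free=[FF.......]
after unlink(b) → a:[1]  free=[.F.......]
after create(b) → a:[1], b:[0]  free=[FF.......]
after unlink(b) → a:[1]  free=[.F.......]
after unlink(a) →   free=[.........]
after create(b) → b:[0]  free=[F........]
after unlink(b) →   free=[.........]
after create(b) → b:[0]  free=[F........]

bitmap = F........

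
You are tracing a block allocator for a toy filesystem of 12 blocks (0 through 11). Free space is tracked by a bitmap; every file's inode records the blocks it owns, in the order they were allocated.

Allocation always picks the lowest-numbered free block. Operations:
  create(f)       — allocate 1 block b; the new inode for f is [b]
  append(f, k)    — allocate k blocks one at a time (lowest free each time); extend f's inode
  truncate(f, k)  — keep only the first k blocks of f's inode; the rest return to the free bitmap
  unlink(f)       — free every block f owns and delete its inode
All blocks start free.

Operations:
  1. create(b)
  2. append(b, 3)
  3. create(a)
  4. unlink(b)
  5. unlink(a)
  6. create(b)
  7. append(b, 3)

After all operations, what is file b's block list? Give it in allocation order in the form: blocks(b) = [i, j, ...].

after create(b) → b:[0]  free=[F...........]
after append(b, 3) → b:[0, 1, 2, 3]  free=[FFFF........]
after create(a) → a:[4], b:[0, 1, 2, 3]  free=[FFFFF.......]
after unlink(b) → a:[4]  free=[....F.......]
after unlink(a) →   free=[............]
after create(b) → b:[0]  free=[F...........]
after append(b, 3) → b:[0, 1, 2, 3]  free=[FFFF........]

blocks(b) = [0, 1, 2, 3]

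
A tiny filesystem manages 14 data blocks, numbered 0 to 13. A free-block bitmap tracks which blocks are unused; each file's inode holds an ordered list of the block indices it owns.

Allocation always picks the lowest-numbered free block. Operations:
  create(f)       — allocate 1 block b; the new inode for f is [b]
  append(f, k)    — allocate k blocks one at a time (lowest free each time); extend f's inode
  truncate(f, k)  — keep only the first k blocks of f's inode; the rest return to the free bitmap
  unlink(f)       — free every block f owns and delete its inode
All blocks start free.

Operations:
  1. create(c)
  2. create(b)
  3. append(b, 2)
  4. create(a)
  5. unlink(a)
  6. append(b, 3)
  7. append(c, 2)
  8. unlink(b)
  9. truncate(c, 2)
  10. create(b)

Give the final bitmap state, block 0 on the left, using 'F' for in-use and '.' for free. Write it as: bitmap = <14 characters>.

create(c): bitmap=F............. | c=[0]
create(b): bitmap=FF............ | b=[1] c=[0]
append(b, 2): bitmap=FFFF.......... | b=[1, 2, 3] c=[0]
create(a): bitmap=FFFFF......... | a=[4] b=[1, 2, 3] c=[0]
unlink(a): bitmap=FFFF.......... | b=[1, 2, 3] c=[0]
append(b, 3): bitmap=FFFFFFF....... | b=[1, 2, 3, 4, 5, 6] c=[0]
append(c, 2): bitmap=FFFFFFFFF..... | b=[1, 2, 3, 4, 5, 6] c=[0, 7, 8]
unlink(b): bitmap=F......FF..... | c=[0, 7, 8]
truncate(c, 2): bitmap=F......F...... | c=[0, 7]
create(b): bitmap=FF.....F...... | b=[1] c=[0, 7]

bitmap = FF.....F......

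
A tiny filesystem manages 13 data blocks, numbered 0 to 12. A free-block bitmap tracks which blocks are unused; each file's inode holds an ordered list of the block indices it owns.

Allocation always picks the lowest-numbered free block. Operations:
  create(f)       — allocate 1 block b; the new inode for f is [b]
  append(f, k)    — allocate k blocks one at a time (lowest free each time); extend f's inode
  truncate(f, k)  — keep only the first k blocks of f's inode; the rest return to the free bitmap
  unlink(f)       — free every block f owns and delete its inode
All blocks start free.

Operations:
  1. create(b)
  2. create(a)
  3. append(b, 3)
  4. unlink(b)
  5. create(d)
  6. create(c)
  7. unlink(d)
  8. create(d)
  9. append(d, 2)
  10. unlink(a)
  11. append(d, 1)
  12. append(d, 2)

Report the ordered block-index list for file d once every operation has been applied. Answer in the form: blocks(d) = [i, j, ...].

  1. create(b)  ⇒  F............  {b→[0]}
  2. create(a)  ⇒  FF...........  {a→[1]; b→[0]}
  3. append(b, 3)  ⇒  FFFFF........  {a→[1]; b→[0, 2, 3, 4]}
  4. unlink(b)  ⇒  .F...........  {a→[1]}
  5. create(d)  ⇒  FF...........  {a→[1]; d→[0]}
  6. create(c)  ⇒  FFF..........  {a→[1]; c→[2]; d→[0]}
  7. unlink(d)  ⇒  .FF..........  {a→[1]; c→[2]}
  8. create(d)  ⇒  FFF..........  {a→[1]; c→[2]; d→[0]}
  9. append(d, 2)  ⇒  FFFFF........  {a→[1]; c→[2]; d→[0, 3, 4]}
  10. unlink(a)  ⇒  F.FFF........  {c→[2]; d→[0, 3, 4]}
  11. append(d, 1)  ⇒  FFFFF........  {c→[2]; d→[0, 3, 4, 1]}
  12. append(d, 2)  ⇒  FFFFFFF......  {c→[2]; d→[0, 3, 4, 1, 5, 6]}

blocks(d) = [0, 3, 4, 1, 5, 6]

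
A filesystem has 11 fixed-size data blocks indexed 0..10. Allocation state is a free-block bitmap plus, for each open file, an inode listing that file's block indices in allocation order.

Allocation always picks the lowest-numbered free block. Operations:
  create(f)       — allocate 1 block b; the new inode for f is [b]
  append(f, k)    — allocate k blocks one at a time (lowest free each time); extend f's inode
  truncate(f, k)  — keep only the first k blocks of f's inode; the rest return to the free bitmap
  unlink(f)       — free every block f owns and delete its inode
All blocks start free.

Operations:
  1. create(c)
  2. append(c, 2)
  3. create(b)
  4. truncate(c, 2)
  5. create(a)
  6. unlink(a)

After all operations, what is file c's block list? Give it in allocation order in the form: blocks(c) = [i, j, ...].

blocks(c) = [0, 1]

[1] create(c) — c=0 (map F..........)
[2] append(c, 2) — c=0,1,2 (map FFF........)
[3] create(b) — b=3 c=0,1,2 (map FFFF.......)
[4] truncate(c, 2) — b=3 c=0,1 (map FF.F.......)
[5] create(a) — a=2 b=3 c=0,1 (map FFFF.......)
[6] unlink(a) — b=3 c=0,1 (map FF.F.......)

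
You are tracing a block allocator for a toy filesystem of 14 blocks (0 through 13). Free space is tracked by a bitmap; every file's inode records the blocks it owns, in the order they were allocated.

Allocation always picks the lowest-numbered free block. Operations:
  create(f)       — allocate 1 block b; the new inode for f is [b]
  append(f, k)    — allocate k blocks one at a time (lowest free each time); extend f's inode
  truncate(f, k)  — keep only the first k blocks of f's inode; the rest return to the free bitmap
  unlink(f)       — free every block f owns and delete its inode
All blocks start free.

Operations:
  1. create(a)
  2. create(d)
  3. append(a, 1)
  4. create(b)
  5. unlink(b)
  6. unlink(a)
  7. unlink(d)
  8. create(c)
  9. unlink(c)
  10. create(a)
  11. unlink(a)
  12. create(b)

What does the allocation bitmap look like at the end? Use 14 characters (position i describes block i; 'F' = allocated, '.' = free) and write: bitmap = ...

create(a): bitmap=F............. | a=[0]
create(d): bitmap=FF............ | a=[0] d=[1]
append(a, 1): bitmap=FFF........... | a=[0, 2] d=[1]
create(b): bitmap=FFFF.......... | a=[0, 2] b=[3] d=[1]
unlink(b): bitmap=FFF........... | a=[0, 2] d=[1]
unlink(a): bitmap=.F............ | d=[1]
unlink(d): bitmap=.............. | 
create(c): bitmap=F............. | c=[0]
unlink(c): bitmap=.............. | 
create(a): bitmap=F............. | a=[0]
unlink(a): bitmap=.............. | 
create(b): bitmap=F............. | b=[0]

bitmap = F.............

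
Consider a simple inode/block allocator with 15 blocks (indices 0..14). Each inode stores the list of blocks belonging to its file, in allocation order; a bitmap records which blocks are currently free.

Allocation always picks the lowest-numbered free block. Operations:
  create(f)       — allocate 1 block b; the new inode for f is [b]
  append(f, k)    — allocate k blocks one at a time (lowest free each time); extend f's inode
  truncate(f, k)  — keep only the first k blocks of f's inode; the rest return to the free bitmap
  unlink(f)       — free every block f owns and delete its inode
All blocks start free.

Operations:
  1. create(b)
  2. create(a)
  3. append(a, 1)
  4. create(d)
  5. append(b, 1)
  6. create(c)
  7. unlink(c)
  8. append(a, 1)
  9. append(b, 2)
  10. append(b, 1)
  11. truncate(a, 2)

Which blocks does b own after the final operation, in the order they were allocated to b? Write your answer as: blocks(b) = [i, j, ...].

blocks(b) = [0, 4, 6, 7, 8]

after create(b) → b:[0]  free=[F..............]
after create(a) → a:[1], b:[0]  free=[FF.............]
after append(a, 1) → a:[1, 2], b:[0]  free=[FFF............]
after create(d) → a:[1, 2], b:[0], d:[3]  free=[FFFF...........]
after append(b, 1) → a:[1, 2], b:[0, 4], d:[3]  free=[FFFFF..........]
after create(c) → a:[1, 2], b:[0, 4], c:[5], d:[3]  free=[FFFFFF.........]
after unlink(c) → a:[1, 2], b:[0, 4], d:[3]  free=[FFFFF..........]
after append(a, 1) → a:[1, 2, 5], b:[0, 4], d:[3]  free=[FFFFFF.........]
after append(b, 2) → a:[1, 2, 5], b:[0, 4, 6, 7], d:[3]  free=[FFFFFFFF.......]
after append(b, 1) → a:[1, 2, 5], b:[0, 4, 6, 7, 8], d:[3]  free=[FFFFFFFFF......]
after truncate(a, 2) → a:[1, 2], b:[0, 4, 6, 7, 8], d:[3]  free=[FFFFF.FFF......]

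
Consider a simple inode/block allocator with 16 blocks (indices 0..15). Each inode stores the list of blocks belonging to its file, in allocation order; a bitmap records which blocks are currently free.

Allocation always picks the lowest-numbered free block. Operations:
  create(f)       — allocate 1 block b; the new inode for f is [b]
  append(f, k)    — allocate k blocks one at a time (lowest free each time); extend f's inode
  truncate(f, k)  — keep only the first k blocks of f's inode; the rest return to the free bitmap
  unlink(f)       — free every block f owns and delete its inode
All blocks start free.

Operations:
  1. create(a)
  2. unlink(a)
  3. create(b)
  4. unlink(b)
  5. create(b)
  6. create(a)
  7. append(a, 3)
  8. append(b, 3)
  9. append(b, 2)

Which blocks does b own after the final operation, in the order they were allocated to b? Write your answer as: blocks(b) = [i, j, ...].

blocks(b) = [0, 5, 6, 7, 8, 9]

[1] create(a) — a=0 (map F...............)
[2] unlink(a) —  (map ................)
[3] create(b) — b=0 (map F...............)
[4] unlink(b) —  (map ................)
[5] create(b) — b=0 (map F...............)
[6] create(a) — a=1 b=0 (map FF..............)
[7] append(a, 3) — a=1,2,3,4 b=0 (map FFFFF...........)
[8] append(b, 3) — a=1,2,3,4 b=0,5,6,7 (map FFFFFFFF........)
[9] append(b, 2) — a=1,2,3,4 b=0,5,6,7,8,9 (map FFFFFFFFFF......)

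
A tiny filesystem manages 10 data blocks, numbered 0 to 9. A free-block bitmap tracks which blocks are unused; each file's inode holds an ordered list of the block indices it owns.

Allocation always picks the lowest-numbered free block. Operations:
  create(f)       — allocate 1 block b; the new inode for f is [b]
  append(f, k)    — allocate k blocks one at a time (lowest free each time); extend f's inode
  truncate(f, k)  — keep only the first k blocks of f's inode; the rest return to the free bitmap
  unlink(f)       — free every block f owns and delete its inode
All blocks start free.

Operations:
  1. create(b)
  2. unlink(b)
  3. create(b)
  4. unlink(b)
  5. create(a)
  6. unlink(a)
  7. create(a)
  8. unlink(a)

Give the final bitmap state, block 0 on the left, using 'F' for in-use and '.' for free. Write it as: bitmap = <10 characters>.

bitmap = ..........

create(b): bitmap=F......... | b=[0]
unlink(b): bitmap=.......... | 
create(b): bitmap=F......... | b=[0]
unlink(b): bitmap=.......... | 
create(a): bitmap=F......... | a=[0]
unlink(a): bitmap=.......... | 
create(a): bitmap=F......... | a=[0]
unlink(a): bitmap=.......... | 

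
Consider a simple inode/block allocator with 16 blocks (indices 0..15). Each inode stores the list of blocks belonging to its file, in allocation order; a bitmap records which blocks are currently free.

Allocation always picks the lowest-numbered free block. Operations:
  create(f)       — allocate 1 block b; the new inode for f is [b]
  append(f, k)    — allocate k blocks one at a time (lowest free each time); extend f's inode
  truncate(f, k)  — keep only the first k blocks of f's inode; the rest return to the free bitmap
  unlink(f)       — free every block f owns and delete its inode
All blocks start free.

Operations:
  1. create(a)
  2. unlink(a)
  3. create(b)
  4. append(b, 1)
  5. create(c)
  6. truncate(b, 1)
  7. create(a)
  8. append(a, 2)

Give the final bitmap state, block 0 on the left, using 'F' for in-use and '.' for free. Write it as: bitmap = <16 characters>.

after create(a) → a:[0]  free=[F...............]
after unlink(a) →   free=[................]
after create(b) → b:[0]  free=[F...............]
after append(b, 1) → b:[0, 1]  free=[FF..............]
after create(c) → b:[0, 1], c:[2]  free=[FFF.............]
after truncate(b, 1) → b:[0], c:[2]  free=[F.F.............]
after create(a) → a:[1], b:[0], c:[2]  free=[FFF.............]
after append(a, 2) → a:[1, 3, 4], b:[0], c:[2]  free=[FFFFF...........]

bitmap = FFFFF...........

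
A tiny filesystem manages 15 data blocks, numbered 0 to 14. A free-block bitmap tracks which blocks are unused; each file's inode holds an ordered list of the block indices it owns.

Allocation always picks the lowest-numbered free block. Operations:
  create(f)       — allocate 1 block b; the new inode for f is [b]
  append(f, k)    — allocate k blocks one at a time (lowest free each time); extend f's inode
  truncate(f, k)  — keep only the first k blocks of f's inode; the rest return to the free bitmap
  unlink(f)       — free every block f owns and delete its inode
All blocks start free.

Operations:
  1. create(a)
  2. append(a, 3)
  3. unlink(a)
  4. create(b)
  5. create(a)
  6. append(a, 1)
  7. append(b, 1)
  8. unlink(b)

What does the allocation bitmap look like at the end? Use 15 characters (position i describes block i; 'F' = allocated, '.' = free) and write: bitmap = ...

bitmap = .FF............

[1] create(a) — a=0 (map F..............)
[2] append(a, 3) — a=0,1,2,3 (map FFFF...........)
[3] unlink(a) —  (map ...............)
[4] create(b) — b=0 (map F..............)
[5] create(a) — a=1 b=0 (map FF.............)
[6] append(a, 1) — a=1,2 b=0 (map FFF............)
[7] append(b, 1) — a=1,2 b=0,3 (map FFFF...........)
[8] unlink(b) — a=1,2 (map .FF............)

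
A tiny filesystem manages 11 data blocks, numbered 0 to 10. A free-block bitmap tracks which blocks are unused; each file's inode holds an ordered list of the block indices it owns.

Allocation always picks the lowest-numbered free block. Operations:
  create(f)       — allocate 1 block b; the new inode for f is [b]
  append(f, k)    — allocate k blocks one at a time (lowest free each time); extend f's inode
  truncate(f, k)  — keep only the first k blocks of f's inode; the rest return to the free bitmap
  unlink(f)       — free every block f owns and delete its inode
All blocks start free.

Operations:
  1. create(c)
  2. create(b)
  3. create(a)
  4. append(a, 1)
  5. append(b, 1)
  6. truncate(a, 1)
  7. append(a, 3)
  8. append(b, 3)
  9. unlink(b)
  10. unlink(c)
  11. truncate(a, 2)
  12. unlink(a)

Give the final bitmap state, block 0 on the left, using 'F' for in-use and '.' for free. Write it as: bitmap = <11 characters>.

  1. create(c)  ⇒  F..........  {c→[0]}
  2. create(b)  ⇒  FF.........  {b→[1]; c→[0]}
  3. create(a)  ⇒  FFF........  {a→[2]; b→[1]; c→[0]}
  4. append(a, 1)  ⇒  FFFF.......  {a→[2, 3]; b→[1]; c→[0]}
  5. append(b, 1)  ⇒  FFFFF......  {a→[2, 3]; b→[1, 4]; c→[0]}
  6. truncate(a, 1)  ⇒  FFF.F......  {a→[2]; b→[1, 4]; c→[0]}
  7. append(a, 3)  ⇒  FFFFFFF....  {a→[2, 3, 5, 6]; b→[1, 4]; c→[0]}
  8. append(b, 3)  ⇒  FFFFFFFFFF.  {a→[2, 3, 5, 6]; b→[1, 4, 7, 8, 9]; c→[0]}
  9. unlink(b)  ⇒  F.FF.FF....  {a→[2, 3, 5, 6]; c→[0]}
  10. unlink(c)  ⇒  ..FF.FF....  {a→[2, 3, 5, 6]}
  11. truncate(a, 2)  ⇒  ..FF.......  {a→[2, 3]}
  12. unlink(a)  ⇒  ...........  {}

bitmap = ...........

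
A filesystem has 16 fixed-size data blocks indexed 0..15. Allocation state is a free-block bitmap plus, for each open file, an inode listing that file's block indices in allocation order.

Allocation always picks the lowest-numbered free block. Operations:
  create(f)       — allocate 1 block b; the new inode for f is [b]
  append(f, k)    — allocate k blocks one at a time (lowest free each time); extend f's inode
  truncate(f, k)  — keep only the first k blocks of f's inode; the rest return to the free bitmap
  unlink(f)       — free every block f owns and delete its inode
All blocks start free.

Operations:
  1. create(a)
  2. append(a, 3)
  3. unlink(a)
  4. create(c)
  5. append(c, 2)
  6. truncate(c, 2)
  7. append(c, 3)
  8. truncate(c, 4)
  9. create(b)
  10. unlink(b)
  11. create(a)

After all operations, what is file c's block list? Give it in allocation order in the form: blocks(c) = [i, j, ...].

[1] create(a) — a=0 (map F...............)
[2] append(a, 3) — a=0,1,2,3 (map FFFF............)
[3] unlink(a) —  (map ................)
[4] create(c) — c=0 (map F...............)
[5] append(c, 2) — c=0,1,2 (map FFF.............)
[6] truncate(c, 2) — c=0,1 (map FF..............)
[7] append(c, 3) — c=0,1,2,3,4 (map FFFFF...........)
[8] truncate(c, 4) — c=0,1,2,3 (map FFFF............)
[9] create(b) — b=4 c=0,1,2,3 (map FFFFF...........)
[10] unlink(b) — c=0,1,2,3 (map FFFF............)
[11] create(a) — a=4 c=0,1,2,3 (map FFFFF...........)

blocks(c) = [0, 1, 2, 3]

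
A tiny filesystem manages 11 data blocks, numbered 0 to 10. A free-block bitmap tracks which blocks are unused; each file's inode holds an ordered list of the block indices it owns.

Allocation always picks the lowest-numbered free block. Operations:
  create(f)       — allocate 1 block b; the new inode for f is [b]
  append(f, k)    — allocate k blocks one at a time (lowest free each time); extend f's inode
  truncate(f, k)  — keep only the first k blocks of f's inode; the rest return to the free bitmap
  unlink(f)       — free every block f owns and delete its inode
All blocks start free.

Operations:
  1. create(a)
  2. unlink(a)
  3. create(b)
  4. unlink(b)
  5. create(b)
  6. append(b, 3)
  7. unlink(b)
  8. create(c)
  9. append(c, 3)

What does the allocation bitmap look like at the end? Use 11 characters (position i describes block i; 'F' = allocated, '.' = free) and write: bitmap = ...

create(a): bitmap=F.......... | a=[0]
unlink(a): bitmap=........... | 
create(b): bitmap=F.......... | b=[0]
unlink(b): bitmap=........... | 
create(b): bitmap=F.......... | b=[0]
append(b, 3): bitmap=FFFF....... | b=[0, 1, 2, 3]
unlink(b): bitmap=........... | 
create(c): bitmap=F.......... | c=[0]
append(c, 3): bitmap=FFFF....... | c=[0, 1, 2, 3]

bitmap = FFFF.......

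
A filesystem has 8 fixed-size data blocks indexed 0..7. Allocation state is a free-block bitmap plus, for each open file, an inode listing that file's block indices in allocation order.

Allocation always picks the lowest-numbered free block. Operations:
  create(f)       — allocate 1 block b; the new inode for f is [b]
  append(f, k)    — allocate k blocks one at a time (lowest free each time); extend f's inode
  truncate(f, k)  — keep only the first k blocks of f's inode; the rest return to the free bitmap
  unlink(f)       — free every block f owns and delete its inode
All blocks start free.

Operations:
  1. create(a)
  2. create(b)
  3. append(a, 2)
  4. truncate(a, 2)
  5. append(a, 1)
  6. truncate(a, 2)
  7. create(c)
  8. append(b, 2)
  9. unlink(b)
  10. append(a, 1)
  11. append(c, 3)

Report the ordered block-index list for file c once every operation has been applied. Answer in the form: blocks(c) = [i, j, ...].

blocks(c) = [3, 4, 5, 6]

after create(a) → a:[0]  free=[F.......]
after create(b) → a:[0], b:[1]  free=[FF......]
after append(a, 2) → a:[0, 2, 3], b:[1]  free=[FFFF....]
after truncate(a, 2) → a:[0, 2], b:[1]  free=[FFF.....]
after append(a, 1) → a:[0, 2, 3], b:[1]  free=[FFFF....]
after truncate(a, 2) → a:[0, 2], b:[1]  free=[FFF.....]
after create(c) → a:[0, 2], b:[1], c:[3]  free=[FFFF....]
after append(b, 2) → a:[0, 2], b:[1, 4, 5], c:[3]  free=[FFFFFF..]
after unlink(b) → a:[0, 2], c:[3]  free=[F.FF....]
after append(a, 1) → a:[0, 2, 1], c:[3]  free=[FFFF....]
after append(c, 3) → a:[0, 2, 1], c:[3, 4, 5, 6]  free=[FFFFFFF.]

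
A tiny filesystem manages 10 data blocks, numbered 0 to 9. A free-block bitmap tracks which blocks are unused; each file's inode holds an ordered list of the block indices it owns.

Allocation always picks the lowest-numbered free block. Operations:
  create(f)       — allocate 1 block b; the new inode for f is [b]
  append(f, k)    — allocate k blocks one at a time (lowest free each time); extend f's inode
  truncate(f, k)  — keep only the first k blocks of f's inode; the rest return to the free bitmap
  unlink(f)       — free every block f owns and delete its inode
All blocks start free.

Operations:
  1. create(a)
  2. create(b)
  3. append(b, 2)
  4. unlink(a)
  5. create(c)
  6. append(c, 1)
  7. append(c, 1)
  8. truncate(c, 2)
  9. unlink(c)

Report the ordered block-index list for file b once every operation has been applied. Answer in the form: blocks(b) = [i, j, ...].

[1] create(a) — a=0 (map F.........)
[2] create(b) — a=0 b=1 (map FF........)
[3] append(b, 2) — a=0 b=1,2,3 (map FFFF......)
[4] unlink(a) — b=1,2,3 (map .FFF......)
[5] create(c) — b=1,2,3 c=0 (map FFFF......)
[6] append(c, 1) — b=1,2,3 c=0,4 (map FFFFF.....)
[7] append(c, 1) — b=1,2,3 c=0,4,5 (map FFFFFF....)
[8] truncate(c, 2) — b=1,2,3 c=0,4 (map FFFFF.....)
[9] unlink(c) — b=1,2,3 (map .FFF......)

blocks(b) = [1, 2, 3]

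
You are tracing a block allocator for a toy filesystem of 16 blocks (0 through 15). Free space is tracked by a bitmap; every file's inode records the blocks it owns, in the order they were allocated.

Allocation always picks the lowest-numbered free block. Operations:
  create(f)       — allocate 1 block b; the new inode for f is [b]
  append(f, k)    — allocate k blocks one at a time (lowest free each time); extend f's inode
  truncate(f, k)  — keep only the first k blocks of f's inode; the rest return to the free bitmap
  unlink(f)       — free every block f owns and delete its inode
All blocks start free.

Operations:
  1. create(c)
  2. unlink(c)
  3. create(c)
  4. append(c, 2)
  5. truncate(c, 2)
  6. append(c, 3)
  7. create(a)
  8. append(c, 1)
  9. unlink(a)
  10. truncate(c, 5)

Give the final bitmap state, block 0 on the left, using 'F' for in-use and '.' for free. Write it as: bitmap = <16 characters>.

  1. create(c)  ⇒  F...............  {c→[0]}
  2. unlink(c)  ⇒  ................  {}
  3. create(c)  ⇒  F...............  {c→[0]}
  4. append(c, 2)  ⇒  FFF.............  {c→[0, 1, 2]}
  5. truncate(c, 2)  ⇒  FF..............  {c→[0, 1]}
  6. append(c, 3)  ⇒  FFFFF...........  {c→[0, 1, 2, 3, 4]}
  7. create(a)  ⇒  FFFFFF..........  {a→[5]; c→[0, 1, 2, 3, 4]}
  8. append(c, 1)  ⇒  FFFFFFF.........  {a→[5]; c→[0, 1, 2, 3, 4, 6]}
  9. unlink(a)  ⇒  FFFFF.F.........  {c→[0, 1, 2, 3, 4, 6]}
  10. truncate(c, 5)  ⇒  FFFFF...........  {c→[0, 1, 2, 3, 4]}

bitmap = FFFFF...........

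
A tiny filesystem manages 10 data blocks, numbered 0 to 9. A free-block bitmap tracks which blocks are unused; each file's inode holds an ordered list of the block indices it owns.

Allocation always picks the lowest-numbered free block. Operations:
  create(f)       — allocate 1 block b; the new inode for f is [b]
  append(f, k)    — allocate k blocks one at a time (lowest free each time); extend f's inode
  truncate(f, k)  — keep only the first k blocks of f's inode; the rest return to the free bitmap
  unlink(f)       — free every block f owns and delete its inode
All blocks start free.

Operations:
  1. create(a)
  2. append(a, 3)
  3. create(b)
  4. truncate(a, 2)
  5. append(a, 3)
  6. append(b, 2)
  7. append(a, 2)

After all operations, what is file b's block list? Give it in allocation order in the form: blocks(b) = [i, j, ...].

blocks(b) = [4, 6, 7]

  1. create(a)  ⇒  F.........  {a→[0]}
  2. append(a, 3)  ⇒  FFFF......  {a→[0, 1, 2, 3]}
  3. create(b)  ⇒  FFFFF.....  {a→[0, 1, 2, 3]; b→[4]}
  4. truncate(a, 2)  ⇒  FF..F.....  {a→[0, 1]; b→[4]}
  5. append(a, 3)  ⇒  FFFFFF....  {a→[0, 1, 2, 3, 5]; b→[4]}
  6. append(b, 2)  ⇒  FFFFFFFF..  {a→[0, 1, 2, 3, 5]; b→[4, 6, 7]}
  7. append(a, 2)  ⇒  FFFFFFFFFF  {a→[0, 1, 2, 3, 5, 8, 9]; b→[4, 6, 7]}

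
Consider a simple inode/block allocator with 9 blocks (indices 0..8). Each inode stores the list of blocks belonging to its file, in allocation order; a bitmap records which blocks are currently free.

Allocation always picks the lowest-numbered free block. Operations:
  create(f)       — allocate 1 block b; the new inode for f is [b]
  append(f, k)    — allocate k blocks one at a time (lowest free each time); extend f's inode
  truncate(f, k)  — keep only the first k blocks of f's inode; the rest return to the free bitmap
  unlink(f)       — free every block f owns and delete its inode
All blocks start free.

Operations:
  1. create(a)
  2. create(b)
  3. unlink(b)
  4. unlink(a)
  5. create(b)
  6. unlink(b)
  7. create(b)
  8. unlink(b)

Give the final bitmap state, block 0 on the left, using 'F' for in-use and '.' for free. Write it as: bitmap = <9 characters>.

after create(a) → a:[0]  free=[F........]
after create(b) → a:[0], b:[1]  free=[FF.......]
after unlink(b) → a:[0]  free=[F........]
after unlink(a) →   free=[.........]
after create(b) → b:[0]  free=[F........]
after unlink(b) →   free=[.........]
after create(b) → b:[0]  free=[F........]
after unlink(b) →   free=[.........]

bitmap = .........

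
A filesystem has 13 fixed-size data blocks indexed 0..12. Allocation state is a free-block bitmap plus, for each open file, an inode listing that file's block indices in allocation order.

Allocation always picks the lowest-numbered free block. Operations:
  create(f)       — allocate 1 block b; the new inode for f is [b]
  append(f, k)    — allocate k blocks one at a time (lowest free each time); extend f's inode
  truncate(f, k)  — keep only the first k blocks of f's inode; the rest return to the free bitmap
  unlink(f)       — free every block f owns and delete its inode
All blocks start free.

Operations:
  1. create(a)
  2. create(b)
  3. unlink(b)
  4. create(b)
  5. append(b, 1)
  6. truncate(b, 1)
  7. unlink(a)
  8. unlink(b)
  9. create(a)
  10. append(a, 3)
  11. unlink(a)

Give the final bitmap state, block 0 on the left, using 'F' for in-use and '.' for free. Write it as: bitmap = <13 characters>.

bitmap = .............

create(a): bitmap=F............ | a=[0]
create(b): bitmap=FF........... | a=[0] b=[1]
unlink(b): bitmap=F............ | a=[0]
create(b): bitmap=FF........... | a=[0] b=[1]
append(b, 1): bitmap=FFF.......... | a=[0] b=[1, 2]
truncate(b, 1): bitmap=FF........... | a=[0] b=[1]
unlink(a): bitmap=.F........... | b=[1]
unlink(b): bitmap=............. | 
create(a): bitmap=F............ | a=[0]
append(a, 3): bitmap=FFFF......... | a=[0, 1, 2, 3]
unlink(a): bitmap=............. | 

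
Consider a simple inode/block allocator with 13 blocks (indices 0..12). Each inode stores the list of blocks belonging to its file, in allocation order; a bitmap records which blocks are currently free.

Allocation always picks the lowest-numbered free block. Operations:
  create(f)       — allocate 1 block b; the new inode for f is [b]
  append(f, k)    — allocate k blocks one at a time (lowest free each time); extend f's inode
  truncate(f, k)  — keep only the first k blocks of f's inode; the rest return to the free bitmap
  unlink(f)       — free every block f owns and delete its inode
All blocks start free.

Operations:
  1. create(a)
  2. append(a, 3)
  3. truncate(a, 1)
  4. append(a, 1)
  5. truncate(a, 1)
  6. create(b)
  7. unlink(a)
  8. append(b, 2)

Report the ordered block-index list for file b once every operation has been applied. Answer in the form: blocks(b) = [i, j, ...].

blocks(b) = [1, 0, 2]

[1] create(a) — a=0 (map F............)
[2] append(a, 3) — a=0,1,2,3 (map FFFF.........)
[3] truncate(a, 1) — a=0 (map F............)
[4] append(a, 1) — a=0,1 (map FF...........)
[5] truncate(a, 1) — a=0 (map F............)
[6] create(b) — a=0 b=1 (map FF...........)
[7] unlink(a) — b=1 (map .F...........)
[8] append(b, 2) — b=1,0,2 (map FFF..........)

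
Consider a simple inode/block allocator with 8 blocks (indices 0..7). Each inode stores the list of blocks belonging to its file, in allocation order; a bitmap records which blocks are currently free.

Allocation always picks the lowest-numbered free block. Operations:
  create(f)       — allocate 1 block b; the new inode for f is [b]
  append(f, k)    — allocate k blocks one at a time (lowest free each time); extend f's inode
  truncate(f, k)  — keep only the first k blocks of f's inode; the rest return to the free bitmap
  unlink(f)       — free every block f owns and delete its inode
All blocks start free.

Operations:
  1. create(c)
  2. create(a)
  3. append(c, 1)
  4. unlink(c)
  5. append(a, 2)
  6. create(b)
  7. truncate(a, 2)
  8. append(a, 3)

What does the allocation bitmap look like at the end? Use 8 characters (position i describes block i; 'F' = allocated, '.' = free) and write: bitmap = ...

bitmap = FFFFFF..

  1. create(c)  ⇒  F.......  {c→[0]}
  2. create(a)  ⇒  FF......  {a→[1]; c→[0]}
  3. append(c, 1)  ⇒  FFF.....  {a→[1]; c→[0, 2]}
  4. unlink(c)  ⇒  .F......  {a→[1]}
  5. append(a, 2)  ⇒  FFF.....  {a→[1, 0, 2]}
  6. create(b)  ⇒  FFFF....  {a→[1, 0, 2]; b→[3]}
  7. truncate(a, 2)  ⇒  FF.F....  {a→[1, 0]; b→[3]}
  8. append(a, 3)  ⇒  FFFFFF..  {a→[1, 0, 2, 4, 5]; b→[3]}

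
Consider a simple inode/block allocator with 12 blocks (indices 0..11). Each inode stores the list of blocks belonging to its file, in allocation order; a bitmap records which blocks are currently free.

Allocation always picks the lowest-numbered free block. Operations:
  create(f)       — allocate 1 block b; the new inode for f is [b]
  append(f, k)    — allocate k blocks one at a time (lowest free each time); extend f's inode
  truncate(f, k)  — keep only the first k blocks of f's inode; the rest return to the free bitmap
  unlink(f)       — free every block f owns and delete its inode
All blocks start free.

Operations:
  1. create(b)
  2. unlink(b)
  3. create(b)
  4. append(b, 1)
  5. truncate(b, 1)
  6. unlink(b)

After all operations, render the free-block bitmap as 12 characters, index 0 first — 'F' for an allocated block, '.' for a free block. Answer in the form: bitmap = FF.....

bitmap = ............

create(b): bitmap=F........... | b=[0]
unlink(b): bitmap=............ | 
create(b): bitmap=F........... | b=[0]
append(b, 1): bitmap=FF.......... | b=[0, 1]
truncate(b, 1): bitmap=F........... | b=[0]
unlink(b): bitmap=............ | 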